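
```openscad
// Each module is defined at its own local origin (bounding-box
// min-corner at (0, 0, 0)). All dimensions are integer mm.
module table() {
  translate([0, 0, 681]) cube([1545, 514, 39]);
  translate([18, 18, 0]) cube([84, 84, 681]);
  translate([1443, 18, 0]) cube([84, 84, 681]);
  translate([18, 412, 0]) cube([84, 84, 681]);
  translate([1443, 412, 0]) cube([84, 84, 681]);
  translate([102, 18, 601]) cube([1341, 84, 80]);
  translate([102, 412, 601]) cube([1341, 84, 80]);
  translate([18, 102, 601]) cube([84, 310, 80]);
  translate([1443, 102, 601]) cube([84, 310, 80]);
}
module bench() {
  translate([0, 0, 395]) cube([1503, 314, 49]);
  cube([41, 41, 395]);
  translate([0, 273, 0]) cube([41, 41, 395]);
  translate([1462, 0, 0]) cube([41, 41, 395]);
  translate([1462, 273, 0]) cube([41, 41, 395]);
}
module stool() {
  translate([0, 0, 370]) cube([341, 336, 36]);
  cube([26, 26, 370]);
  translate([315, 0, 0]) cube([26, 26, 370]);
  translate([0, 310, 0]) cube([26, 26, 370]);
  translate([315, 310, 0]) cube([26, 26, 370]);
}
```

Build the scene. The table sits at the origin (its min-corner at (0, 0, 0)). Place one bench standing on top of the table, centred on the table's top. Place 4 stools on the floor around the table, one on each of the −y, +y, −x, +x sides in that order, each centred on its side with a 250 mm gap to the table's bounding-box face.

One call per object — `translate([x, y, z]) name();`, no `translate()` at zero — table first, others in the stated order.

table();
translate([21, 100, 720]) bench();
translate([602, -586, 0]) stool();
translate([602, 764, 0]) stool();
translate([-591, 89, 0]) stool();
translate([1795, 89, 0]) stool();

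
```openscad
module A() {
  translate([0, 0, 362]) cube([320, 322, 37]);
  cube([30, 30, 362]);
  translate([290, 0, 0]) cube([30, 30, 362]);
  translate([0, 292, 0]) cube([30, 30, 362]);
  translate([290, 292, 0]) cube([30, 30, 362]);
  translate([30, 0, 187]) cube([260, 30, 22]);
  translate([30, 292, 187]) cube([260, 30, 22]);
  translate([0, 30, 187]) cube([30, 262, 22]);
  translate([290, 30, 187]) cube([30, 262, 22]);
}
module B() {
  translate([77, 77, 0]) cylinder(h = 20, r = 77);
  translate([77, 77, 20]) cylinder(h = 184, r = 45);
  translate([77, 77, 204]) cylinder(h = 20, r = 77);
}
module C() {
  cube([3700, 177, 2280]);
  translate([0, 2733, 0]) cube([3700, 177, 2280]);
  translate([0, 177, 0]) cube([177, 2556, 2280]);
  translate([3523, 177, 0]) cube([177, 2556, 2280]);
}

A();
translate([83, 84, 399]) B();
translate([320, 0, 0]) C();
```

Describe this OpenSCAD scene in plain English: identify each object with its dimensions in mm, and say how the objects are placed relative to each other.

A is a simple wooden stool: a rectangular seat 320 mm (x) by 322 mm (y), 37 mm thick, top face at z = 399 mm, on four square legs, each 30×30 mm in cross-section. The legs rest on z = 0, each flush with a corner of the seat. Four stretchers, 30 mm wide and 22 mm tall, connect adjacent legs with their undersides at z = 187 mm, each running between the inner faces of the legs it joins and aligned with the legs' outer faces on the other axis.

B is a spool: two coaxial disc flanges of radius 77 mm and thickness 20 mm, joined by a core cylinder of radius 45 mm and height 184 mm. The lower flange rests on z = 0 and the three cylinders share a vertical axis.

C is the wall frame of a small rectangular building: four walls, each 2280 mm tall and 177 mm thick, enclosing a footprint 3700 mm (x) by 2910 mm (y) outside-to-outside, with no floor or roof. The front and back walls (the −y and +y sides) span the full width; the two side walls fit between them.

The spool is on top of the stool, centred. The house frame is against the stool's +x side, with their −y faces flush.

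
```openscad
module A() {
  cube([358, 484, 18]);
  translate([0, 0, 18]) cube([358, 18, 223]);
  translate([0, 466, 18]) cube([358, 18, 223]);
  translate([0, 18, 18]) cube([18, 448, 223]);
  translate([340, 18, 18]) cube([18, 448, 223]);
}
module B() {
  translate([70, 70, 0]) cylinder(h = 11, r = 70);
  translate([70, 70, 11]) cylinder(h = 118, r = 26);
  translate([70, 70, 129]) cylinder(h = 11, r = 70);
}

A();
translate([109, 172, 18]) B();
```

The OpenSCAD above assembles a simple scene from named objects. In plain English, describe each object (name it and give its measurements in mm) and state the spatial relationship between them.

A is an open storage box with external size 358×484×241 mm and wall thickness 18 mm (the base is also 18 mm thick). The base covers the whole footprint; the four walls stand on the base, with the y-facing walls full-width and the x-facing walls fitting between their inner faces.

B is a spool: two coaxial disc flanges of radius 70 mm and thickness 11 mm, joined by a core cylinder of radius 26 mm and height 118 mm. The lower flange rests on z = 0 and the three cylinders share a vertical axis.

The spool sits inside the open box, centred.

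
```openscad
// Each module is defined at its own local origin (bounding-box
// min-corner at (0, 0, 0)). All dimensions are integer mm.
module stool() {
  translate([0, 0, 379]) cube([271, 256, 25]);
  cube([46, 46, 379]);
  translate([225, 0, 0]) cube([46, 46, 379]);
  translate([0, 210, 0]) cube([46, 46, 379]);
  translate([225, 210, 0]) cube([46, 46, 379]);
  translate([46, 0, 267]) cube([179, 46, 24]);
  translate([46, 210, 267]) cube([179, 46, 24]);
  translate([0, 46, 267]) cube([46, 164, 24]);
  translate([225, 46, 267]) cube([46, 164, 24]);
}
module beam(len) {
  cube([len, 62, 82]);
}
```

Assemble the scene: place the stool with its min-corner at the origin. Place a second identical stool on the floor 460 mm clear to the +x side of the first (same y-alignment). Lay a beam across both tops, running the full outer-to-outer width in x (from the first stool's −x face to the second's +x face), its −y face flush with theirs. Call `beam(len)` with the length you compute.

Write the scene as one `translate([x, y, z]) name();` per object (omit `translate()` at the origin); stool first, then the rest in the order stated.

stool();
translate([731, 0, 0]) stool();
translate([0, 0, 404]) beam(1002);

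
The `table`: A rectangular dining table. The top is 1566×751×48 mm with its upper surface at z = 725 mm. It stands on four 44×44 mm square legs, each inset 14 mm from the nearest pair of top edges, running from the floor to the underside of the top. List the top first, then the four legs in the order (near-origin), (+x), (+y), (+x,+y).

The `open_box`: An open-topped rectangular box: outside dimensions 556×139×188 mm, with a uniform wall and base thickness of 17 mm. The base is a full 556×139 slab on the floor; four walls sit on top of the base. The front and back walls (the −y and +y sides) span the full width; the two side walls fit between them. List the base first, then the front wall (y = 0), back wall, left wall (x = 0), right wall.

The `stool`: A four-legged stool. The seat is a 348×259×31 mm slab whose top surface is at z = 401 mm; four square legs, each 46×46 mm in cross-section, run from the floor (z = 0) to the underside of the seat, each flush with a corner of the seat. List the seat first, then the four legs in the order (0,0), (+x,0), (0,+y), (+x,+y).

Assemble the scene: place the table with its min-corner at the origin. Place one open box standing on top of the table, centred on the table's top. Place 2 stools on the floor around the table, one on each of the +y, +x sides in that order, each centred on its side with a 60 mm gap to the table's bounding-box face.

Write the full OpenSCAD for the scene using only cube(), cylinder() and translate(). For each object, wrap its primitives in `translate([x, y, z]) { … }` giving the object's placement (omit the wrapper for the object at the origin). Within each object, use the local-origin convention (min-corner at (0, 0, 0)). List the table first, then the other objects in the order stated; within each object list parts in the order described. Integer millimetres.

translate([0, 0, 677]) cube([1566, 751, 48]);
translate([14, 14, 0]) cube([44, 44, 677]);
translate([1508, 14, 0]) cube([44, 44, 677]);
translate([14, 693, 0]) cube([44, 44, 677]);
translate([1508, 693, 0]) cube([44, 44, 677]);
translate([505, 306, 725]) {
  cube([556, 139, 17]);
  translate([0, 0, 17]) cube([556, 17, 171]);
  translate([0, 122, 17]) cube([556, 17, 171]);
  translate([0, 17, 17]) cube([17, 105, 171]);
  translate([539, 17, 17]) cube([17, 105, 171]);
}
translate([609, 811, 0]) {
  translate([0, 0, 370]) cube([348, 259, 31]);
  cube([46, 46, 370]);
  translate([302, 0, 0]) cube([46, 46, 370]);
  translate([0, 213, 0]) cube([46, 46, 370]);
  translate([302, 213, 0]) cube([46, 46, 370]);
}
translate([1626, 246, 0]) {
  translate([0, 0, 370]) cube([348, 259, 31]);
  cube([46, 46, 370]);
  translate([302, 0, 0]) cube([46, 46, 370]);
  translate([0, 213, 0]) cube([46, 46, 370]);
  translate([302, 213, 0]) cube([46, 46, 370]);
}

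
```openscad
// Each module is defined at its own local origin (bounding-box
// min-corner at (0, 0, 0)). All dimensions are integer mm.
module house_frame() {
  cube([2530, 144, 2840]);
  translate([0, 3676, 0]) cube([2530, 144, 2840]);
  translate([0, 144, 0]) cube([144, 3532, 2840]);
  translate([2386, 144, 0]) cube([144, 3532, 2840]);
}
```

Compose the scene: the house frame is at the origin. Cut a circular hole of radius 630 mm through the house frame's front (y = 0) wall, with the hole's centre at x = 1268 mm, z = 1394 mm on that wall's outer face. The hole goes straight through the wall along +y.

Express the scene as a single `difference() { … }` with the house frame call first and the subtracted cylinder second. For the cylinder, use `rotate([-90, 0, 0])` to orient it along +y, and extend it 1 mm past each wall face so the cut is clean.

difference() {
  house_frame();
  translate([1268, -1, 1394]) rotate([-90, 0, 0]) cylinder(h = 146, r = 630);
}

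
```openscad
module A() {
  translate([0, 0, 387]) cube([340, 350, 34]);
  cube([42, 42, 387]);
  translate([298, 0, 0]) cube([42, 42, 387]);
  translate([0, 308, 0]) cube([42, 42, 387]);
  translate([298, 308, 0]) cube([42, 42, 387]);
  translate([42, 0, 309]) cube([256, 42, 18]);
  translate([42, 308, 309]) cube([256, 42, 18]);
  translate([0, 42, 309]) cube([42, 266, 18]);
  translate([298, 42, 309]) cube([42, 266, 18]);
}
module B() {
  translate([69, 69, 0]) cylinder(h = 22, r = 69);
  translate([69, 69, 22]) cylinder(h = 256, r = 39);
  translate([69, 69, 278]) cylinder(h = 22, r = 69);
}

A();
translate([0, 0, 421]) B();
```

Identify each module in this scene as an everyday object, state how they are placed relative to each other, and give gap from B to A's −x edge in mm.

A is a stool. B is a spool. The spool is on top of the stool. The gap from the spool to the stool's −x edge is 0 mm.

The spool's min-x is at 0; the stool's min-x is 0; gap = 0 mm.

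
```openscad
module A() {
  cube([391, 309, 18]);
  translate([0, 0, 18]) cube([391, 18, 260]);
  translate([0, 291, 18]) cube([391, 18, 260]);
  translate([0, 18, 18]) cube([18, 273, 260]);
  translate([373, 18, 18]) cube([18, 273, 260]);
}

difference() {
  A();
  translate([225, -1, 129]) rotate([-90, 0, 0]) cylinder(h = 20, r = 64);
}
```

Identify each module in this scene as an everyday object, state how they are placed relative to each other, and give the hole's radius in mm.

A is an open box. The open box has a circular hole through its front wall. The hole's radius is 64 mm.

The subtracted cylinder has r = 64 mm.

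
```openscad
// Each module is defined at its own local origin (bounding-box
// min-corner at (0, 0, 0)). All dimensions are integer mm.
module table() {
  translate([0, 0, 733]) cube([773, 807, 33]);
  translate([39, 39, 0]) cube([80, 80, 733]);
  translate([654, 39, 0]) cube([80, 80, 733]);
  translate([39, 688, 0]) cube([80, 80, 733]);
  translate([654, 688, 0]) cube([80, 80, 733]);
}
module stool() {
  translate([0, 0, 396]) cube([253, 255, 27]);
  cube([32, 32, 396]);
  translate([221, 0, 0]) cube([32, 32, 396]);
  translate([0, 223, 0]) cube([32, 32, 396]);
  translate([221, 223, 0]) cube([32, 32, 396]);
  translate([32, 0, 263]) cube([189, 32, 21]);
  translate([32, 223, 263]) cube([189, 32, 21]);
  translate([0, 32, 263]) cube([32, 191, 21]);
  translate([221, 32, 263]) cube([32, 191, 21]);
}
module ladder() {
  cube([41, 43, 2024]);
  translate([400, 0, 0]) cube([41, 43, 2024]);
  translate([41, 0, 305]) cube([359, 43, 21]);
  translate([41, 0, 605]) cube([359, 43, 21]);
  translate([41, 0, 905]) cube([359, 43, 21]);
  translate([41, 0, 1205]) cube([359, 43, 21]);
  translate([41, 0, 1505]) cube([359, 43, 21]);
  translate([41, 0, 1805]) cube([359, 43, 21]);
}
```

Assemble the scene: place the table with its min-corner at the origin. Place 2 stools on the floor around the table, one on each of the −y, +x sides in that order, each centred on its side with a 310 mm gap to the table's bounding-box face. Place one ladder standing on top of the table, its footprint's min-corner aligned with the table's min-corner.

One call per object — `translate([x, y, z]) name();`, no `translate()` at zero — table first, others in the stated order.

table();
translate([260, -565, 0]) stool();
translate([1083, 276, 0]) stool();
translate([0, 0, 766]) ladder();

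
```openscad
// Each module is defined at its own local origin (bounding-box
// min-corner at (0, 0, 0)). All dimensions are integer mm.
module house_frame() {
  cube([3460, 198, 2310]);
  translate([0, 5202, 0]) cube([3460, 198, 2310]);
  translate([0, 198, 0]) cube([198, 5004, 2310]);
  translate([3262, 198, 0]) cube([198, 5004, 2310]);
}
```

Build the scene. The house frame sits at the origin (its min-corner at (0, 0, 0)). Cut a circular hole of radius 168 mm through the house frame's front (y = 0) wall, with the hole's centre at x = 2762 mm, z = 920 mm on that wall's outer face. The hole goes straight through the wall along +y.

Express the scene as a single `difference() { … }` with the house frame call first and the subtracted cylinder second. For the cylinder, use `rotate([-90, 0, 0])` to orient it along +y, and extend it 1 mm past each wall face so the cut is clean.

difference() {
  house_frame();
  translate([2762, -1, 920]) rotate([-90, 0, 0]) cylinder(h = 200, r = 168);
}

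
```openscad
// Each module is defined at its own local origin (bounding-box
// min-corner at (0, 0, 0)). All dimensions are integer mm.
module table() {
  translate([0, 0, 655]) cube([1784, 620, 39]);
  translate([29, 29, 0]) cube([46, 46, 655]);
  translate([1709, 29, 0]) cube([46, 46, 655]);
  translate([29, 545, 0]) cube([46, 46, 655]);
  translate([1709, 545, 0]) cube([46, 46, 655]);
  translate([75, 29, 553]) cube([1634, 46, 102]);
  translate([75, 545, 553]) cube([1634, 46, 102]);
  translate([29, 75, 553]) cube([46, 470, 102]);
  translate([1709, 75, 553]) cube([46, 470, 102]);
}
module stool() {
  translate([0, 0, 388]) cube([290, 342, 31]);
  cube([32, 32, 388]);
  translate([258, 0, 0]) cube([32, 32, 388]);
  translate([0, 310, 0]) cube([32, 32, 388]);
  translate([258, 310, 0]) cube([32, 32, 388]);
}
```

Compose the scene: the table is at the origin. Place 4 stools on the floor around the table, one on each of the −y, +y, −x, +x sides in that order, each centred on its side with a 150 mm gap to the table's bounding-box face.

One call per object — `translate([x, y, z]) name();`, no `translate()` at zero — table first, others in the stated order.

table();
translate([747, -492, 0]) stool();
translate([747, 770, 0]) stool();
translate([-440, 139, 0]) stool();
translate([1934, 139, 0]) stool();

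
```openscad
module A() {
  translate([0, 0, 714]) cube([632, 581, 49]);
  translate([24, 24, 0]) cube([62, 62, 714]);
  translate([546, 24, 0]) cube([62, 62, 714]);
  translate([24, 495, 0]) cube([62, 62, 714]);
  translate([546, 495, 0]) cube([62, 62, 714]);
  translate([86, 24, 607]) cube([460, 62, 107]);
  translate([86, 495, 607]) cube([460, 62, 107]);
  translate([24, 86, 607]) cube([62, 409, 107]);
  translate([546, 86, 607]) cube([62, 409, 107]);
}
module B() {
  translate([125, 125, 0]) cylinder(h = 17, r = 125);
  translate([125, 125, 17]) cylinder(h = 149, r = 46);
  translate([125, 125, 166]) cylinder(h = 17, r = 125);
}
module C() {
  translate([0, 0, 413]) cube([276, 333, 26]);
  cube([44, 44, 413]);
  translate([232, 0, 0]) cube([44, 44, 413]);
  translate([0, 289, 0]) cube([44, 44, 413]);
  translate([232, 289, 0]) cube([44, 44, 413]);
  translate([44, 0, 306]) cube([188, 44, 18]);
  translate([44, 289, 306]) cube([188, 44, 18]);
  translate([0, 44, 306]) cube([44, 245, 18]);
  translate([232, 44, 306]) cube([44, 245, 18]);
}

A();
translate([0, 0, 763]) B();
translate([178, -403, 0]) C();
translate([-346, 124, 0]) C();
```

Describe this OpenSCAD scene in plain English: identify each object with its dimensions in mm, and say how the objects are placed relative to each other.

A is a rectangular dining table. The top is 632×581×49 mm with its upper surface at z = 763 mm. It stands on four 62×62 mm square legs, each inset 24 mm from the nearest pair of top edges, running from the floor to the underside of the top. Four apron rails, 62 mm thick and 107 mm tall, run between adjacent legs with their top edges flush with the underside of the top and their outer faces flush with the legs' outer faces.

B is a spool: two coaxial disc flanges of radius 125 mm and thickness 17 mm, joined by a core cylinder of radius 46 mm and height 149 mm. The lower flange rests on z = 0 and the three cylinders share a vertical axis.

C is a simple wooden stool: a rectangular seat 276 mm (x) by 333 mm (y), 26 mm thick, top face at z = 439 mm, on four square legs, each 44×44 mm in cross-section. The legs rest on z = 0, each flush with a corner of the seat. Four stretchers, 44 mm wide and 18 mm tall, connect adjacent legs with their undersides at z = 306 mm, each running between the inner faces of the legs it joins and aligned with the legs' outer faces on the other axis.

The spool is on top of the table. Two stools sit around the table at the −y, −x sides.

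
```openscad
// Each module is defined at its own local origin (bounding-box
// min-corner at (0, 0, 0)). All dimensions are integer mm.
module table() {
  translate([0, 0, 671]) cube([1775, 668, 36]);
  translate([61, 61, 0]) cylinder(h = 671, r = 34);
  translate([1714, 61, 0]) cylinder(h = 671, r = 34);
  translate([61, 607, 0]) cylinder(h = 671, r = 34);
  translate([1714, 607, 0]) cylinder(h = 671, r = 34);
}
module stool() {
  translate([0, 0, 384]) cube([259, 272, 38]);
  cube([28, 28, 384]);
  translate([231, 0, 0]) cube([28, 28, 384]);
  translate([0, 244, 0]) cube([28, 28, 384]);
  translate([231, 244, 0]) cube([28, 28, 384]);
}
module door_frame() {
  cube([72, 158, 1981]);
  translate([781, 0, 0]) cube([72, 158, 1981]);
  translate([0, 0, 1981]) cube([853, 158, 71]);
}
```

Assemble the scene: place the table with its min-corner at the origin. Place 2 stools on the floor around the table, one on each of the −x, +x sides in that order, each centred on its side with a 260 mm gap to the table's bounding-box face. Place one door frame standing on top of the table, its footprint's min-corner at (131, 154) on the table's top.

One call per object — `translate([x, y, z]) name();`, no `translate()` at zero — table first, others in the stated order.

table();
translate([-519, 198, 0]) stool();
translate([2035, 198, 0]) stool();
translate([131, 154, 707]) door_frame();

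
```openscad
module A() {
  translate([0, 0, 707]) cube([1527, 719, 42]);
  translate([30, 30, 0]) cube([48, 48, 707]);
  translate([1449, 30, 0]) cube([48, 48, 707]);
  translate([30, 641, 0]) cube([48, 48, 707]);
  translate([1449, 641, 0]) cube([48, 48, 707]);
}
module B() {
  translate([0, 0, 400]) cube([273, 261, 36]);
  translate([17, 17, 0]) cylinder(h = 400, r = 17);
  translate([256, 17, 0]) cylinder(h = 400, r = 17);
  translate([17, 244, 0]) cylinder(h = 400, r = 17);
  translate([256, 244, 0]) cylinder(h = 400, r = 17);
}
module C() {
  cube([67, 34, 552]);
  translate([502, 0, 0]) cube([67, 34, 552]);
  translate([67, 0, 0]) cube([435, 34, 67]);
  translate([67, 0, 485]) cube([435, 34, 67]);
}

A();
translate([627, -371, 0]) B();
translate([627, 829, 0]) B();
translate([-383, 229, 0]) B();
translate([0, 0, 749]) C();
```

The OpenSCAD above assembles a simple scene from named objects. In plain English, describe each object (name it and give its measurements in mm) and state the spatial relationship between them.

A is a table with a 1527×719 mm rectangular top, 42 mm thick, top surface at z = 749 mm, supported by four 48×48 mm square legs, each inset 30 mm from the nearest pair of top edges, running from the floor.

B is a four-legged stool. The seat is 273×261 mm, 36 mm thick, top at z = 436 mm. It stands on four round legs, each 34 mm in diameter, from z = 0 to the seat underside, each leg's axis is inset half a diameter from the nearest pair of seat edges (so the leg's bounding box is flush with the corner).

C is a picture frame with a 435×418 mm rectangular opening (x by z) and a uniform 67 mm border on every side. Frame depth is 34 mm along y. It is built from two vertical stiles running the full outside height and two horizontal rails spanning the gap between the stiles.

Three stools sit around the table at the −y, +y, −x sides. The picture frame is on top of the table.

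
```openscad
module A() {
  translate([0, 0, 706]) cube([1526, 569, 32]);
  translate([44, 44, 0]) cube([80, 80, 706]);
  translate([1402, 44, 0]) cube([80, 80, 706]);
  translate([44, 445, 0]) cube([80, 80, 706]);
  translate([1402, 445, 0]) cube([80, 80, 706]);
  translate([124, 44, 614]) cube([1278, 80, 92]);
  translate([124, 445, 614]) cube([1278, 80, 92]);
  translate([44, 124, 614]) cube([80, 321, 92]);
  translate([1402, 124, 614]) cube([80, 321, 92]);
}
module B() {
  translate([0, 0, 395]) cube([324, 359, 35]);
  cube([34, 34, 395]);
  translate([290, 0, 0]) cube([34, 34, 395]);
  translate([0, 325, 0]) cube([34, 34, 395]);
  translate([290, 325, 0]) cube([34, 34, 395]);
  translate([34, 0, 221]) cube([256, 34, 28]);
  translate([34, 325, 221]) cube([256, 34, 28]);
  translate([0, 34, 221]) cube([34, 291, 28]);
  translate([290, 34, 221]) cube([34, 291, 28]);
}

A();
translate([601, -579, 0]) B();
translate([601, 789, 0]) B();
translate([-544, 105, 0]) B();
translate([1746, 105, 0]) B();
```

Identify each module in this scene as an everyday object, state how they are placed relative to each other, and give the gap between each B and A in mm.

A is a table. B is a stool. Four stools sit around the table at the −y, +y, −x, +x sides. The gap between each stool and the table is 220 mm.

Each stool's nearest face is 220 mm from the table's bounding box.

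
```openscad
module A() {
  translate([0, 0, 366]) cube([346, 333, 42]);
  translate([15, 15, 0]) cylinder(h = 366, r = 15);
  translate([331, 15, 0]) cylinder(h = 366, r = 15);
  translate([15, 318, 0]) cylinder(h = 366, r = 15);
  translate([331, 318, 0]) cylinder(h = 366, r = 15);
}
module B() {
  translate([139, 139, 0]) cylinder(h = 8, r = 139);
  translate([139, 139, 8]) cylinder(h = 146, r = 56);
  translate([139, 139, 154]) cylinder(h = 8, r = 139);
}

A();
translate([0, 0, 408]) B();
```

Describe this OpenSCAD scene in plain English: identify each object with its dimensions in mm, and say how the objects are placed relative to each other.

A is a four-legged stool. The seat is 346×333 mm, 42 mm thick, top at z = 408 mm. It stands on four round legs, each 30 mm in diameter, from z = 0 to the seat underside, each leg's axis is inset half a diameter from the nearest pair of seat edges (so the leg's bounding box is flush with the corner).

B is a spool: two coaxial disc flanges of radius 139 mm and thickness 8 mm, joined by a core cylinder of radius 56 mm and height 146 mm. The lower flange rests on z = 0 and the three cylinders share a vertical axis.

The spool is on top of the stool.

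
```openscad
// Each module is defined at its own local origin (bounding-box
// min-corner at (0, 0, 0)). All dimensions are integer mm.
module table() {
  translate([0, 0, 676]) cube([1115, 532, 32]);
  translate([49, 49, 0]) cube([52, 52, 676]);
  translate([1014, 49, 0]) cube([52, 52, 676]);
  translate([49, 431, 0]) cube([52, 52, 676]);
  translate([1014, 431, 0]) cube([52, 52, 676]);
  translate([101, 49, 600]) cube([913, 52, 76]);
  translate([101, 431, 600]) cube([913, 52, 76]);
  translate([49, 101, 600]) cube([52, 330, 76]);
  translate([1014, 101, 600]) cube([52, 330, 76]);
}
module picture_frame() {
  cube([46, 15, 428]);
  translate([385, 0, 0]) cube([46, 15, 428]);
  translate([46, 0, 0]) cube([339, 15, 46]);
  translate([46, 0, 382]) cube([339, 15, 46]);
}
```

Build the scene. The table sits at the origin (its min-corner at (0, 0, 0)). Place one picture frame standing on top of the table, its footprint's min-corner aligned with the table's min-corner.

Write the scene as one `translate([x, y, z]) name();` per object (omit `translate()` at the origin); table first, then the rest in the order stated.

table();
translate([0, 0, 708]) picture_frame();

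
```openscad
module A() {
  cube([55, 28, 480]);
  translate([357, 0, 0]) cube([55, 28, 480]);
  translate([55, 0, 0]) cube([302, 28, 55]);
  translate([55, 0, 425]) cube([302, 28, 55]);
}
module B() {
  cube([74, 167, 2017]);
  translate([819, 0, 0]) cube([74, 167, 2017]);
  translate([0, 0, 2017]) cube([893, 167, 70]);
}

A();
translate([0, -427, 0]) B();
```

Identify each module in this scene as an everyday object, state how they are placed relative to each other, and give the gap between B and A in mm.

A is a picture frame. B is a door frame. The door frame is on the floor beside the picture frame on its −y side. The gap between the door frame and the picture frame is 260 mm.

The door frame's nearest face is 260 mm from the picture frame's −y face.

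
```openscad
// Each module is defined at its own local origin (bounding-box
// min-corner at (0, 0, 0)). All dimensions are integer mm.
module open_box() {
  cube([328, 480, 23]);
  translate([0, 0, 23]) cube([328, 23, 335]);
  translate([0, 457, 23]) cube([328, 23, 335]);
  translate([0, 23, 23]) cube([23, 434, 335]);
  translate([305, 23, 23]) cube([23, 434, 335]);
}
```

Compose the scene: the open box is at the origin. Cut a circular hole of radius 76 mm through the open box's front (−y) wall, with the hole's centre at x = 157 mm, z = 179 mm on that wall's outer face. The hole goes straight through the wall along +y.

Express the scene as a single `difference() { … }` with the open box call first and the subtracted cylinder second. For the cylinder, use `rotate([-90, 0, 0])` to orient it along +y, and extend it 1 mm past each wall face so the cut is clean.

difference() {
  open_box();
  translate([157, -1, 179]) rotate([-90, 0, 0]) cylinder(h = 25, r = 76);
}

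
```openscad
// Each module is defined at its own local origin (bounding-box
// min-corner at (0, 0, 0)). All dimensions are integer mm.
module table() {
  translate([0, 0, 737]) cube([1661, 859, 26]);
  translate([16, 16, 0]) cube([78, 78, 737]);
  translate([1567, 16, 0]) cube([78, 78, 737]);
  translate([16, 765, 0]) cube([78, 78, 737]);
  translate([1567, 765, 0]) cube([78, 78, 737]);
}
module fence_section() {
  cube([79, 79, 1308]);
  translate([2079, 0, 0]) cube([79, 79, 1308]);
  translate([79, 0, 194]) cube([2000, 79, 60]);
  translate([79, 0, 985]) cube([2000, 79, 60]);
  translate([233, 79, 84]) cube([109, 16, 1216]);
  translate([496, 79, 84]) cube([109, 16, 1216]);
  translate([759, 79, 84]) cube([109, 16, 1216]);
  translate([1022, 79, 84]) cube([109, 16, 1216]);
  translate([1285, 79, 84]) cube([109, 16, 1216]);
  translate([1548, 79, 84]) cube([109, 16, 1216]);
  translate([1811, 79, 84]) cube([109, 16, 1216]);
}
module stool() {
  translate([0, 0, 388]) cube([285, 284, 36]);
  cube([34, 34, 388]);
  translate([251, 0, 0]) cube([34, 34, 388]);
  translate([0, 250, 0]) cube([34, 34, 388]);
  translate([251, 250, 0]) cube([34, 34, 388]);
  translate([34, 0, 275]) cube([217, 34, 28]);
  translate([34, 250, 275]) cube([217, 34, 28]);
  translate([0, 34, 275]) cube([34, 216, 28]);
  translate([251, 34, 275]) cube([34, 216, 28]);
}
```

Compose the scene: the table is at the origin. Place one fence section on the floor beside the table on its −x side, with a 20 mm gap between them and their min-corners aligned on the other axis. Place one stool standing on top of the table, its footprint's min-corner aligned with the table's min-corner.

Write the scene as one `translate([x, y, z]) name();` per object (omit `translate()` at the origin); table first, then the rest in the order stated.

table();
translate([-2178, 0, 0]) fence_section();
translate([0, 0, 763]) stool();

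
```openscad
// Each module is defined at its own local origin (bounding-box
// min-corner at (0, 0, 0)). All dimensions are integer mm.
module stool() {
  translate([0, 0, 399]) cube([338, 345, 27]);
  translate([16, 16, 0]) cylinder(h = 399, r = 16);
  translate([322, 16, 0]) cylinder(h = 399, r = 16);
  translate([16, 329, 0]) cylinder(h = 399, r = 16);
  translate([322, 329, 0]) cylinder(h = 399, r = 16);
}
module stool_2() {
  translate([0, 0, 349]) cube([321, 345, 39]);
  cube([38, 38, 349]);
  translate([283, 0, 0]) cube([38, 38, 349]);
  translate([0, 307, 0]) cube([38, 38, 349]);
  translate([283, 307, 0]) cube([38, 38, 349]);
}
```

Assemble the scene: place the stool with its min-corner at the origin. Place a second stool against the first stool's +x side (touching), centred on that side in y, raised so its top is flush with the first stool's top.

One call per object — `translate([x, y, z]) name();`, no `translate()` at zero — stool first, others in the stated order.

stool();
translate([338, 0, 38]) stool_2();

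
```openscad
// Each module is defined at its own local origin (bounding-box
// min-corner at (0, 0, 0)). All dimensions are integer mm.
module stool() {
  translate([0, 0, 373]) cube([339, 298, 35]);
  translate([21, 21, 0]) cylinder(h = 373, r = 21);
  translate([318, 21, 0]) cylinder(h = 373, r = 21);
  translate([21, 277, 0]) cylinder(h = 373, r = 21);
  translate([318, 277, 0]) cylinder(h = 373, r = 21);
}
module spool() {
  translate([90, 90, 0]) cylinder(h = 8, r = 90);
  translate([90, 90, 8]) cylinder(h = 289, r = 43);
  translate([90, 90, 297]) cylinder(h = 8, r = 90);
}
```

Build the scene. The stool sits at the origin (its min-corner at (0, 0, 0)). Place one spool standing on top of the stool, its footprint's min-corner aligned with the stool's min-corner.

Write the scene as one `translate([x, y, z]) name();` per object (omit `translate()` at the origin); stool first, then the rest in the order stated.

stool();
translate([0, 0, 408]) spool();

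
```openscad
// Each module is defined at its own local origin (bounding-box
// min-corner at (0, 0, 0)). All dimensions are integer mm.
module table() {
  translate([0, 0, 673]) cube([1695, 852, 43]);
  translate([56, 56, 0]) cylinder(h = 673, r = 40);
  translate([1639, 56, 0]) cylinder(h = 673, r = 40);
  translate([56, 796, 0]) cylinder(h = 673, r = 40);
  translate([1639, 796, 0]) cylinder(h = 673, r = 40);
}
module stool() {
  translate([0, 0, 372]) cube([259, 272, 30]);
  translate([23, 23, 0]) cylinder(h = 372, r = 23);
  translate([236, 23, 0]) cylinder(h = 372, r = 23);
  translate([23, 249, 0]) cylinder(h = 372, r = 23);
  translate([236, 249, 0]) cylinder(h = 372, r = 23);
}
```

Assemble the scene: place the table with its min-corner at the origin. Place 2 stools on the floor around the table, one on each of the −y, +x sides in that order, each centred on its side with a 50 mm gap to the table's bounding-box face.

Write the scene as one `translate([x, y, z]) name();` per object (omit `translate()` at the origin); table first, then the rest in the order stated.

table();
translate([718, -322, 0]) stool();
translate([1745, 290, 0]) stool();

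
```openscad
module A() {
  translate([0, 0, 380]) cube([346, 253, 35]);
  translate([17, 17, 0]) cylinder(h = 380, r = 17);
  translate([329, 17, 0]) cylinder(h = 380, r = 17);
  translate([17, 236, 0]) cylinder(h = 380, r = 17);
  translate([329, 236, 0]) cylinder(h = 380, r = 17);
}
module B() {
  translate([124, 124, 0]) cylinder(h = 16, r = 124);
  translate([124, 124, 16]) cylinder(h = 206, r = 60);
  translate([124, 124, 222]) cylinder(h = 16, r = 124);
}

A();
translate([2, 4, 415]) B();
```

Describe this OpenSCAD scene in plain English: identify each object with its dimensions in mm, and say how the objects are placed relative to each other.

A is a simple wooden stool: a rectangular seat 346 mm (x) by 253 mm (y), 35 mm thick, top face at z = 415 mm, on four round legs, each 34 mm in diameter. The legs rest on z = 0, each leg's axis is inset half a diameter from the nearest pair of seat edges (so the leg's bounding box is flush with the corner).

B is a spool: two coaxial disc flanges of radius 124 mm and thickness 16 mm, joined by a core cylinder of radius 60 mm and height 206 mm. The lower flange rests on z = 0 and the three cylinders share a vertical axis.

The spool is on top of the stool.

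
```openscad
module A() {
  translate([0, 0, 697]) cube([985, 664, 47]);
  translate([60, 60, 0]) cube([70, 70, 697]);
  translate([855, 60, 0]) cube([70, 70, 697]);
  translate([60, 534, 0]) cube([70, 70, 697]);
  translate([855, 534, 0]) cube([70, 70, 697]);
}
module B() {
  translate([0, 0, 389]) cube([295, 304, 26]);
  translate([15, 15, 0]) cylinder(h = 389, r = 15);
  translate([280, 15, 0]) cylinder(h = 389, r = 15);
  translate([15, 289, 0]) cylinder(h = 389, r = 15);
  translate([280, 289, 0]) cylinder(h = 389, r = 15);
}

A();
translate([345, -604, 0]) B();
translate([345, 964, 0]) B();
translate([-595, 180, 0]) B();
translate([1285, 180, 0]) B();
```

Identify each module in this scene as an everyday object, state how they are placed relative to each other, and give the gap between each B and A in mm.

Each stool's nearest face is 300 mm from the table's bounding box.

A is a table. B is a stool. Four stools sit around the table at the −y, +y, −x, +x sides. The gap between each stool and the table is 300 mm.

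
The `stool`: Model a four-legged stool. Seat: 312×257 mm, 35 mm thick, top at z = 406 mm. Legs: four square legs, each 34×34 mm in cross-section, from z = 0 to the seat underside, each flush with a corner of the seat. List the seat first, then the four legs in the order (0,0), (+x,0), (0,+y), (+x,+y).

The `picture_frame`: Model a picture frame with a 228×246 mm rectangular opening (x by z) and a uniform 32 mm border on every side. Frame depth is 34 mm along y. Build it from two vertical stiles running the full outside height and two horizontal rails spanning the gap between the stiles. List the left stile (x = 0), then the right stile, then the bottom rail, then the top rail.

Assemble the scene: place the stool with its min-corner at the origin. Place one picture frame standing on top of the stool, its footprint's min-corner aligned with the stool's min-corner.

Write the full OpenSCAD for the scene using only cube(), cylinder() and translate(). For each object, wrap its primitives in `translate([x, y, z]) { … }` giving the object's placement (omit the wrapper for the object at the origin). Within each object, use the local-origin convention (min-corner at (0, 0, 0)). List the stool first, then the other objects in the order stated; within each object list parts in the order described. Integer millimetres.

translate([0, 0, 371]) cube([312, 257, 35]);
cube([34, 34, 371]);
translate([278, 0, 0]) cube([34, 34, 371]);
translate([0, 223, 0]) cube([34, 34, 371]);
translate([278, 223, 0]) cube([34, 34, 371]);
translate([0, 0, 406]) {
  cube([32, 34, 310]);
  translate([260, 0, 0]) cube([32, 34, 310]);
  translate([32, 0, 0]) cube([228, 34, 32]);
  translate([32, 0, 278]) cube([228, 34, 32]);
}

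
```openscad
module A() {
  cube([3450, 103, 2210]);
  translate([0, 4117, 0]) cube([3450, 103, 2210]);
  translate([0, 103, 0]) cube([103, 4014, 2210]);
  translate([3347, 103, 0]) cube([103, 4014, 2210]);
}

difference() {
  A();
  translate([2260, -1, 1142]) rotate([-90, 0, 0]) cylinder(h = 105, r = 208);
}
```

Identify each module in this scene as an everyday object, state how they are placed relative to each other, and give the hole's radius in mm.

The subtracted cylinder has r = 208 mm.

A is a house frame. The house frame has a circular hole through its front wall. The hole's radius is 208 mm.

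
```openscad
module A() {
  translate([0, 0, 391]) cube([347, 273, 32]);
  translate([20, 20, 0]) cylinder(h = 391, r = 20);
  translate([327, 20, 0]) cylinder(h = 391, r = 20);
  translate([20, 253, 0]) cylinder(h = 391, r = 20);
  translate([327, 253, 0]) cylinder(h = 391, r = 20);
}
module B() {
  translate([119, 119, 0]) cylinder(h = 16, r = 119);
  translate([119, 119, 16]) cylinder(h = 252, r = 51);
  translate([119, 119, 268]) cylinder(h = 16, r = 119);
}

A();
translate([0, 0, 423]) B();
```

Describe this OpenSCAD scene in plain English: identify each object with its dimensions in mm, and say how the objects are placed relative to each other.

A is a four-legged stool. The seat is 347×273 mm, 32 mm thick, top at z = 423 mm. It stands on four round legs, each 40 mm in diameter, from z = 0 to the seat underside, each leg's axis is inset half a diameter from the nearest pair of seat edges (so the leg's bounding box is flush with the corner).

B is a spool: two coaxial disc flanges of radius 119 mm and thickness 16 mm, joined by a core cylinder of radius 51 mm and height 252 mm. The lower flange rests on z = 0 and the three cylinders share a vertical axis.

The spool is on top of the stool.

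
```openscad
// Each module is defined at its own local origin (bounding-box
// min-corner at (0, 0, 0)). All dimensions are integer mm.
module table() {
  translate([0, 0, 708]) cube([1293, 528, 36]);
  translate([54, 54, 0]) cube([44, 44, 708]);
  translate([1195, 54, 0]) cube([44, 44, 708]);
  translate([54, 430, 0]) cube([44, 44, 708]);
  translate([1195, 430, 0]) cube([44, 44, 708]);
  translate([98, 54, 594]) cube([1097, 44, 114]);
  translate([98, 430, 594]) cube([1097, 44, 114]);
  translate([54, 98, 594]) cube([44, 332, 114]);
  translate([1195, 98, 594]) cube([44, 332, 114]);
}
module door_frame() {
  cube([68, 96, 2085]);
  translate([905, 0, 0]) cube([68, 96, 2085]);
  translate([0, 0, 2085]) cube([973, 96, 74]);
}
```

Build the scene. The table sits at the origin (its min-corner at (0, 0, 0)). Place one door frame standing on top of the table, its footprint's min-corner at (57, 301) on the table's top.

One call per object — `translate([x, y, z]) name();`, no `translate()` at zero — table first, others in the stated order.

table();
translate([57, 301, 744]) door_frame();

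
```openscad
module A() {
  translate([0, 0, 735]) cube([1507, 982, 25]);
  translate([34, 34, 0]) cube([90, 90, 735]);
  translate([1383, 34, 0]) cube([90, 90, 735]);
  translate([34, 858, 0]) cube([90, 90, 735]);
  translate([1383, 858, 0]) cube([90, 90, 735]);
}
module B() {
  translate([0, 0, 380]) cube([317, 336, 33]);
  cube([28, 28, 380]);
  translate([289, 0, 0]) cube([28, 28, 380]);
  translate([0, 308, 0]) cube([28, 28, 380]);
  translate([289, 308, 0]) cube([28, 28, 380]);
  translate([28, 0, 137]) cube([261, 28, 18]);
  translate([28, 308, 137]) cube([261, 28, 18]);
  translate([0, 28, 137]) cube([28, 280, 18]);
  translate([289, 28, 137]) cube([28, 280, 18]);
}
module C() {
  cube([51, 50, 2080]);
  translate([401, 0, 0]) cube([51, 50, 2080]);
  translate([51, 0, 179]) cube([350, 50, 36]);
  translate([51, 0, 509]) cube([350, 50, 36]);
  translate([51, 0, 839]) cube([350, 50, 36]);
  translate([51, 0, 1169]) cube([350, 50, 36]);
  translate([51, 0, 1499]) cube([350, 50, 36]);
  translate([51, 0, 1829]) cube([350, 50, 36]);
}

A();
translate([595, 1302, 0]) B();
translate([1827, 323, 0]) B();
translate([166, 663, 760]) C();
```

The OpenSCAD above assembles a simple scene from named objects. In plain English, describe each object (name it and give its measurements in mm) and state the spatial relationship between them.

A is a rectangular dining table. The top is 1507×982×25 mm with its upper surface at z = 760 mm. It stands on four 90×90 mm square legs, each inset 34 mm from the nearest pair of top edges, running from the floor to the underside of the top.

B is a four-legged stool. The seat is 317×336 mm, 33 mm thick, top at z = 413 mm. It stands on four square legs, each 28×28 mm in cross-section, from z = 0 to the seat underside, each flush with a corner of the seat. Four stretchers, 28 mm wide and 18 mm tall, connect adjacent legs with their undersides at z = 137 mm, each running between the inner faces of the legs it joins and aligned with the legs' outer faces on the other axis.

C is a wooden ladder with two side rails of 51×50 mm section and 2080 mm height, set 452 mm apart overall. Between them run 6 rectangular rungs (50 mm deep, 36 mm thick), front faces flush with the rails' −y face. The bottom of the first rung is 179 mm above the floor and each subsequent rung is 330 mm higher than the one below.

Two stools sit around the table at the +y, +x sides. The ladder is on top of the table.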